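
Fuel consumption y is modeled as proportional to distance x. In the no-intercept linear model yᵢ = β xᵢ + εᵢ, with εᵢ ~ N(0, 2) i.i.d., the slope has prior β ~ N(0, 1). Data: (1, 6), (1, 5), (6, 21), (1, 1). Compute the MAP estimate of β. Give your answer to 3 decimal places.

log p(β | y) = −Σ(yᵢ − βxᵢ)²/(2·2) − β²/(2·1) + const.
Setting the derivative to zero: Σxᵢ(yᵢ − βxᵢ)/2 − β/1 = 0, so β = Σxᵢyᵢ / (Σxᵢ² + σ²/τ²).
Σxᵢyᵢ = 1·6 + 1·5 + 6·21 + 1·1 = 138; Σxᵢ² = 39; σ²/τ² = 2.
β̂_MAP = 138 / (39 + 2) = 138/41 ≈ 3.366.

β̂_MAP = 3.366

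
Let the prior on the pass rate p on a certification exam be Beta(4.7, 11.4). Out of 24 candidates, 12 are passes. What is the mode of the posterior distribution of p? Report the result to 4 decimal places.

Prior: Beta(4.7, 11.4).
Data: 12 successes in 24 trials. The binomial likelihood contributes p^12(1−p)^12, so the posterior is Beta(4.7+12, 11.4+12) = Beta(16.7, 23.4).
For Beta(a, b) with a, b > 1 the mode is (a−1)/(a+b−2) = 15.7/38.1 ≈ 0.4121.

p̂_MAP = 0.4121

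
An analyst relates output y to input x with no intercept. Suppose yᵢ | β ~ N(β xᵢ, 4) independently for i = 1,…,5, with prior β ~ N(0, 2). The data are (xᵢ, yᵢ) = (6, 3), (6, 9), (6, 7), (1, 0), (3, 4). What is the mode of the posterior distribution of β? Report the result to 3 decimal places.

log p(β | y) = −Σ(yᵢ − βxᵢ)²/(2·4) − β²/(2·2) + const.
Setting the derivative to zero: Σxᵢ(yᵢ − βxᵢ)/4 − β/2 = 0, so β = Σxᵢyᵢ / (Σxᵢ² + σ²/τ²).
Σxᵢyᵢ = 6·3 + 6·9 + 6·7 + 1·0 + 3·4 = 126; Σxᵢ² = 118; σ²/τ² = 2.
β̂_MAP = 126 / (118 + 2) = 126/120 ≈ 1.050.

β̂_MAP = 1.050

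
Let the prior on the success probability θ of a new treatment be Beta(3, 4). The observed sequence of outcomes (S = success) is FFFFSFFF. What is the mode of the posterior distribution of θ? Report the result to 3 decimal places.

Prior: Beta(3, 4).
Data: 1 success in 8 trials (from the sequence). The binomial likelihood contributes θ(1−θ)^7, so the posterior is Beta(3+1, 4+7) = Beta(4, 11).
For Beta(a, b) with a, b > 1 the mode is (a−1)/(a+b−2) = 3/13 ≈ 0.231.

θ̂_MAP = 0.231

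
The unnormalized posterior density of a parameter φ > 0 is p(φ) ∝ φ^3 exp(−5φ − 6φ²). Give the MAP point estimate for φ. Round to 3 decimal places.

φ̂_MAP = 0.333

ℓ'(φ) = 3/φ − 5 − 12φ. Setting this to zero and multiplying by φ: 12φ² + 5φ − 3 = 0.
φ = (−5 + √(5² + 4·12·3)) / (2·12) = (−5 + √169) / 24 = (−5 + 13)/24 = 1/3.
ℓ''(φ) = −3/φ² − 12 < 0, confirming a maximum.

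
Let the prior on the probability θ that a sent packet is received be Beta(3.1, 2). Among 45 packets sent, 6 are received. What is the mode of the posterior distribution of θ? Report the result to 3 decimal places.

Prior: Beta(3.1, 2).
Data: 6 successes in 45 trials. The binomial likelihood contributes θ^6(1−θ)^39, so the posterior is Beta(3.1+6, 2+39) = Beta(9.1, 41).
For Beta(a, b) with a, b > 1 the mode is (a−1)/(a+b−2) = 8.1/48.1 ≈ 0.168.

θ̂_MAP = 0.168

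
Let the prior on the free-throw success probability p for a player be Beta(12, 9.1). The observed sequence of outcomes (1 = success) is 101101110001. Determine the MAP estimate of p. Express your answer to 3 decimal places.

Prior: Beta(12, 9.1).
Data: 7 successes in 12 trials (from the sequence). The binomial likelihood contributes p^7(1−p)^5, so the posterior is Beta(12+7, 9.1+5) = Beta(19, 14.1).
For Beta(a, b) with a, b > 1 the mode is (a−1)/(a+b−2) = 18/31.1 ≈ 0.579.

p̂_MAP = 0.579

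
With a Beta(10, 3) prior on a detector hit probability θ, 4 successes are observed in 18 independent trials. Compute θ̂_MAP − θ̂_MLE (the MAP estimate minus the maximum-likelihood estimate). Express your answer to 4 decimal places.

MAP − MLE = 0.2261

Posterior is Beta(14, 17); MAP = (14−1)/(31−2) = 13/29 ≈ 0.44828.
MLE ignores the prior: θ̂_MLE = k/n = 4/18 ≈ 0.22222.
Difference = 13/29 − 4/18 = 59/261 ≈ 0.2261.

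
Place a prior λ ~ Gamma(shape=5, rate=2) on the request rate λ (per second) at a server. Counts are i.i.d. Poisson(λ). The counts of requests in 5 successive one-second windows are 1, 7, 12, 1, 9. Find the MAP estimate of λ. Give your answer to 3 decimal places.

λ̂_MAP = 4.857

Σxᵢ = 1+7+12+1+9 = 30, with n = 5.
Posterior ∝ λ^4e^(−2λ) · λ^30e^(−5λ) = λ^34e^(−7λ), i.e. Gamma(shape=35, rate=7).
The mode of a Gamma(a, b) with a ≥ 1 (shape–rate) is (a−1)/b = 34/7 ≈ 4.857.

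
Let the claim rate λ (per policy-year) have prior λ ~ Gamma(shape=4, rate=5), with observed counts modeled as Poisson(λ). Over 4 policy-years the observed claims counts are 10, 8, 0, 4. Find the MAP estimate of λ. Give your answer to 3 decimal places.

λ̂_MAP = 2.778

Σxᵢ = 10+8+0+4 = 22, with n = 4.
Posterior ∝ λ^3e^(−5λ) · λ^22e^(−4λ) = λ^25e^(−9λ), i.e. Gamma(shape=26, rate=9).
The mode of a Gamma(a, b) with a ≥ 1 (shape–rate) is (a−1)/b = 25/9 ≈ 2.778.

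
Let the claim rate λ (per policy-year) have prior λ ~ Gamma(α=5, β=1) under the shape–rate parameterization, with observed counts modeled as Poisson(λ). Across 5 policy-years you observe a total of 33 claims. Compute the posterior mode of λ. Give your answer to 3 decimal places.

λ̂_MAP = 6.167

Σxᵢ = 33, n = 5.
Posterior ∝ λ^4e^(−1λ) · λ^33e^(−5λ) = λ^37e^(−6λ), i.e. Gamma(shape=38, rate=6).
The mode of a Gamma(a, b) with a ≥ 1 (shape–rate) is (a−1)/b = 37/6 ≈ 6.167.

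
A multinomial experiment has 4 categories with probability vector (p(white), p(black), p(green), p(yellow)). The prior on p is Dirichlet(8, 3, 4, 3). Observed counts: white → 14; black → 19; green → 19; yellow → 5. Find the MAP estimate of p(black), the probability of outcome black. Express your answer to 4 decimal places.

The posterior is Dirichlet(αᵢ + nᵢ) = Dirichlet(22, 22, 23, 8).
For a Dirichlet(a₁,…,a_K) with all aᵢ > 1, the mode has j-th component (aⱼ − 1)/(Σaᵢ − K).
Here Σaᵢ = 75 and K = 4, so p(black) = (22 − 1)/(75 − 4) = 21/71 ≈ 0.2958.

MAP estimate of p(black) = 0.2958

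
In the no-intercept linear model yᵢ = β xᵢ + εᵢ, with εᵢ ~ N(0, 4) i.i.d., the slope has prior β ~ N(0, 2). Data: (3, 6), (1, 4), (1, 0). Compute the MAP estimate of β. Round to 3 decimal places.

β̂_MAP = 1.692

log p(β | y) = −Σ(yᵢ − βxᵢ)²/(2·4) − β²/(2·2) + const.
Setting the derivative to zero: Σxᵢ(yᵢ − βxᵢ)/4 − β/2 = 0, so β = Σxᵢyᵢ / (Σxᵢ² + σ²/τ²).
Σxᵢyᵢ = 3·6 + 1·4 + 1·0 = 22; Σxᵢ² = 11; σ²/τ² = 2.
β̂_MAP = 22 / (11 + 2) = 22/13 ≈ 1.692.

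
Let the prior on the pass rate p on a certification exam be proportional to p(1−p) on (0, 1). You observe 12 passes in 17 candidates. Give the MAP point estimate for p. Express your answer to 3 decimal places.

p̂_MAP = 0.684

The prior density ∝ p(1−p)^1 is the kernel of Beta(2, 2).
Data: 12 successes in 17 trials. The binomial likelihood contributes p^12(1−p)^5, so the posterior is Beta(2+12, 2+5) = Beta(14, 7).
For Beta(a, b) with a, b > 1 the mode is (a−1)/(a+b−2) = 13/19 ≈ 0.684.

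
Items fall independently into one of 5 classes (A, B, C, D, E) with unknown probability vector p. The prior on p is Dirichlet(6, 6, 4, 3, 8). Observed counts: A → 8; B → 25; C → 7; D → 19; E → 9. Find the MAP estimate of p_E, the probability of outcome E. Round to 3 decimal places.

The posterior is Dirichlet(αᵢ + nᵢ) = Dirichlet(14, 31, 11, 22, 17).
For a Dirichlet(a₁,…,a_K) with all aᵢ > 1, the mode has j-th component (aⱼ − 1)/(Σaᵢ − K).
Here Σaᵢ = 95 and K = 5, so p_E = (17 − 1)/(95 − 5) = 16/90 ≈ 0.178.

MAP estimate of p_E = 0.178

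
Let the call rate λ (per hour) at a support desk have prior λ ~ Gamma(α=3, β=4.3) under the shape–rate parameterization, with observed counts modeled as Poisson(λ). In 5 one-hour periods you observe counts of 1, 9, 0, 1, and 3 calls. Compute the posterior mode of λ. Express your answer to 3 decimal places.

Σxᵢ = 1+9+0+1+3 = 14, with n = 5.
Posterior ∝ λ^2e^(−4.3λ) · λ^14e^(−5λ) = λ^16e^(−9.3λ), i.e. Gamma(shape=17, rate=9.3).
The mode of a Gamma(a, b) with a ≥ 1 (shape–rate) is (a−1)/b = 16/9.3 ≈ 1.720.

λ̂_MAP = 1.720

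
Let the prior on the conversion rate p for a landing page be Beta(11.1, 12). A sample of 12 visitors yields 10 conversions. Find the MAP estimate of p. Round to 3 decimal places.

Prior: Beta(11.1, 12).
Data: 10 successes in 12 trials. The binomial likelihood contributes p^10(1−p)^2, so the posterior is Beta(11.1+10, 12+2) = Beta(21.1, 14).
For Beta(a, b) with a, b > 1 the mode is (a−1)/(a+b−2) = 20.1/33.1 ≈ 0.607.

p̂_MAP = 0.607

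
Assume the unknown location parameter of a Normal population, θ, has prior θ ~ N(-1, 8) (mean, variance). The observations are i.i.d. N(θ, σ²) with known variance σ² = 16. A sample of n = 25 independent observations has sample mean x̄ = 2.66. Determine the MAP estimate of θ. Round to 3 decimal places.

θ̂_MAP = 2.389

n = 25, x̄ = 2.66.
For a Normal prior and Normal likelihood with known variance, the posterior is Normal; its mode equals its mean, the precision-weighted average.
Prior precision 1/σ₀² = 1/8 = 0.125; data precision n/σ² = 25/16 = 1.5625.
θ̂ = (0.125·(-1) + 1.5625·2.66) / (0.125 + 1.5625) = 4.03125/1.6875 = 43/18 ≈ 2.389.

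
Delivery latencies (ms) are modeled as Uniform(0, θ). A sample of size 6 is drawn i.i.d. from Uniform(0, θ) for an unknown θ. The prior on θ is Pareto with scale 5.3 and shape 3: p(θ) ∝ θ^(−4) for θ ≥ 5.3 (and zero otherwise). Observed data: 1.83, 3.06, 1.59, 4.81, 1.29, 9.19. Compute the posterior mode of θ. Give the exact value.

The Uniform(0, θ) likelihood is θ^(−n) for θ ≥ max(xᵢ), zero otherwise. Here max(xᵢ) = 9.19.
Posterior ∝ θ^(−4) · θ^(−6) = θ^(−10) on θ ≥ max(5.3, 9.19) = 9.19.
This density is strictly decreasing in θ, so the posterior mode lies at the lower boundary of the support.

θ̂_MAP = 9.19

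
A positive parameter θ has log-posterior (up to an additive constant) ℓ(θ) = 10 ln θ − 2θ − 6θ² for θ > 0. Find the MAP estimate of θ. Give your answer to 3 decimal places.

θ̂_MAP = 0.833

ℓ'(θ) = 10/θ − 2 − 12θ. Setting this to zero and multiplying by θ: 12θ² + 2θ − 10 = 0.
θ = (−2 + √(2² + 4·12·10)) / (2·12) = (−2 + √484) / 24 = (−2 + 22)/24 = 5/6.
ℓ''(θ) = −10/θ² − 12 < 0, confirming a maximum.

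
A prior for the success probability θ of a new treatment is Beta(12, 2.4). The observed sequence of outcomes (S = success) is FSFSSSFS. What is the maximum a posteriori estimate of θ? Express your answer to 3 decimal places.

θ̂_MAP = 0.784

Prior: Beta(12, 2.4).
Data: 5 successes in 8 trials (from the sequence). The binomial likelihood contributes θ^5(1−θ)^3, so the posterior is Beta(12+5, 2.4+3) = Beta(17, 5.4).
For Beta(a, b) with a, b > 1 the mode is (a−1)/(a+b−2) = 16/20.4 ≈ 0.784.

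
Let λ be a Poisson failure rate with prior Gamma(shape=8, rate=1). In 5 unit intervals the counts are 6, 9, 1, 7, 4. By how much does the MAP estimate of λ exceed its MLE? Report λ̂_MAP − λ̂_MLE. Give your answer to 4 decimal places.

Σxᵢ = 27. Posterior is Gamma(35, 6); MAP = (35−1)/6 = 34/6 ≈ 5.66667.
MLE = x̄ = 27/5 ≈ 5.40000.
Difference = 34/6 − 27/5 = 4/15 ≈ 0.2667.

MAP − MLE = 0.2667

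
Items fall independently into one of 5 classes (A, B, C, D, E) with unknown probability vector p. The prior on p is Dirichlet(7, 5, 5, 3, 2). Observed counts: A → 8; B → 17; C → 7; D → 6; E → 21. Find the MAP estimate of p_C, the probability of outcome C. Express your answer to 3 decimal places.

The posterior is Dirichlet(αᵢ + nᵢ) = Dirichlet(15, 22, 12, 9, 23).
For a Dirichlet(a₁,…,a_K) with all aᵢ > 1, the mode has j-th component (aⱼ − 1)/(Σaᵢ − K).
Here Σaᵢ = 81 and K = 5, so p_C = (12 − 1)/(81 − 5) = 11/76 ≈ 0.145.

MAP estimate of p_C = 0.145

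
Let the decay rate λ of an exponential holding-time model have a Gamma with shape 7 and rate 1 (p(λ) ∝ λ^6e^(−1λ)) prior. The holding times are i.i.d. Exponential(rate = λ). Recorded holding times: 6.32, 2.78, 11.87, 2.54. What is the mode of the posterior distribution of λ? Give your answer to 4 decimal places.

λ̂_MAP = 0.4080

The Exponential(rate=λ) likelihood is ∝ λ^n e^(−λΣtᵢ). Here n = 4 and Σtᵢ = 6.32 + 2.78 + 11.87 + 2.54 = 23.51.
Posterior ∝ λ^6e^(−1λ) · λ^4e^(−23.51λ) = λ^10e^(−24.51λ), i.e. Gamma(11, 24.51).
Mode = (a−1)/b = 10/24.51 ≈ 0.4080.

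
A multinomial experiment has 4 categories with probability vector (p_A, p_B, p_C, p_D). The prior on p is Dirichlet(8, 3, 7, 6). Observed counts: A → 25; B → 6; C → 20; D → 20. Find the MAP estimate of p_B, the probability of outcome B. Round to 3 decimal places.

MAP estimate of p_B = 0.088

The posterior is Dirichlet(αᵢ + nᵢ) = Dirichlet(33, 9, 27, 26).
For a Dirichlet(a₁,…,a_K) with all aᵢ > 1, the mode has j-th component (aⱼ − 1)/(Σaᵢ − K).
Here Σaᵢ = 95 and K = 4, so p_B = (9 − 1)/(95 − 4) = 8/91 ≈ 0.088.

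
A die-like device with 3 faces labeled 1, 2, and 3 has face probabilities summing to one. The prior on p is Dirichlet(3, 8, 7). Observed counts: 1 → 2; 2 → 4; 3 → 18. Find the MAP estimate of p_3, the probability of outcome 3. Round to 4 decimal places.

MAP estimate: 0.6154

The posterior is Dirichlet(αᵢ + nᵢ) = Dirichlet(5, 12, 25).
For a Dirichlet(a₁,…,a_K) with all aᵢ > 1, the mode has j-th component (aⱼ − 1)/(Σaᵢ − K).
Here Σaᵢ = 42 and K = 3, so p_3 = (25 − 1)/(42 − 3) = 24/39 ≈ 0.6154.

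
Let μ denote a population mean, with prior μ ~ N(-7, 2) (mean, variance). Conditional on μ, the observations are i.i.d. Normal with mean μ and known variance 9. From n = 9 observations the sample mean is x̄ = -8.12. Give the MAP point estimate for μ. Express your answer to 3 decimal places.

n = 9, x̄ = -8.12.
For a Normal prior and Normal likelihood with known variance, the posterior is Normal; its mode equals its mean, the precision-weighted average.
Prior precision 1/σ₀² = 1/2 = 0.5; data precision n/σ² = 9/9 = 1.
μ̂ = (0.5·(-7) + 1·(-8.12)) / (0.5 + 1) = (-11.62)/1.5 = -581/75 ≈ -7.747.

μ̂_MAP = -7.747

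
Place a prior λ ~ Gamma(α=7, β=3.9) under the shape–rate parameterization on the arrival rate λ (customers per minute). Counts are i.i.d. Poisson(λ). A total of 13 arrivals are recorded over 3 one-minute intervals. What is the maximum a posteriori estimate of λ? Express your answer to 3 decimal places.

λ̂_MAP = 2.754

Σxᵢ = 13, n = 3.
Posterior ∝ λ^6e^(−3.9λ) · λ^13e^(−3λ) = λ^19e^(−6.9λ), i.e. Gamma(shape=20, rate=6.9).
The mode of a Gamma(a, b) with a ≥ 1 (shape–rate) is (a−1)/b = 19/6.9 ≈ 2.754.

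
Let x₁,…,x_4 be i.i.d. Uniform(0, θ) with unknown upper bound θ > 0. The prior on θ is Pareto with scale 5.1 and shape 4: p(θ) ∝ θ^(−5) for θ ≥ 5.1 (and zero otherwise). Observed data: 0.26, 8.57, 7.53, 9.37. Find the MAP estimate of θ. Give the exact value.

The Uniform(0, θ) likelihood is θ^(−n) for θ ≥ max(xᵢ), zero otherwise. Here max(xᵢ) = 9.37.
Posterior ∝ θ^(−5) · θ^(−4) = θ^(−9) on θ ≥ max(5.1, 9.37) = 9.37.
This density is strictly decreasing in θ, so the posterior mode lies at the lower boundary of the support.

θ̂_MAP = 9.37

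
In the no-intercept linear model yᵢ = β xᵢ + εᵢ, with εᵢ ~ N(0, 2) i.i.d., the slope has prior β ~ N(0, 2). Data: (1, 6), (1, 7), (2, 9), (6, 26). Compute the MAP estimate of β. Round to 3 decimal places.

β̂_MAP = 4.349

log p(β | y) = −Σ(yᵢ − βxᵢ)²/(2·2) − β²/(2·2) + const.
Setting the derivative to zero: Σxᵢ(yᵢ − βxᵢ)/2 − β/2 = 0, so β = Σxᵢyᵢ / (Σxᵢ² + σ²/τ²).
Σxᵢyᵢ = 1·6 + 1·7 + 2·9 + 6·26 = 187; Σxᵢ² = 42; σ²/τ² = 1.
β̂_MAP = 187 / (42 + 1) = 187/43 ≈ 4.349.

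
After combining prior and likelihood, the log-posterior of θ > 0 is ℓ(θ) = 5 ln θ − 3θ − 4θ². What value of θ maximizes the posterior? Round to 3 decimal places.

ℓ'(θ) = 5/θ − 3 − 8θ. Setting this to zero and multiplying by θ: 8θ² + 3θ − 5 = 0.
θ = (−3 + √(3² + 4·8·5)) / (2·8) = (−3 + √169) / 16 = (−3 + 13)/16 = 5/8.
ℓ''(θ) = −5/θ² − 8 < 0, confirming a maximum.

θ̂_MAP = 0.625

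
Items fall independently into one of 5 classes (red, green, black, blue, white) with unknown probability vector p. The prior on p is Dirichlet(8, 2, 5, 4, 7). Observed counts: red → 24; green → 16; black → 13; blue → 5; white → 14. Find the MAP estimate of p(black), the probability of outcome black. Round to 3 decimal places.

MAP estimate of p(black) = 0.183

The posterior is Dirichlet(αᵢ + nᵢ) = Dirichlet(32, 18, 18, 9, 21).
For a Dirichlet(a₁,…,a_K) with all aᵢ > 1, the mode has j-th component (aⱼ − 1)/(Σaᵢ − K).
Here Σaᵢ = 98 and K = 5, so p(black) = (18 − 1)/(98 − 5) = 17/93 ≈ 0.183.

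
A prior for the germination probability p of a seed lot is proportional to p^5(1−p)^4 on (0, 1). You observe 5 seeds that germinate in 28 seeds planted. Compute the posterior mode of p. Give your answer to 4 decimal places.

p̂_MAP = 0.2703

The prior density ∝ p^5(1−p)^4 is the kernel of Beta(6, 5).
Data: 5 successes in 28 trials. The binomial likelihood contributes p^5(1−p)^23, so the posterior is Beta(6+5, 5+23) = Beta(11, 28).
For Beta(a, b) with a, b > 1 the mode is (a−1)/(a+b−2) = 10/37 ≈ 0.2703.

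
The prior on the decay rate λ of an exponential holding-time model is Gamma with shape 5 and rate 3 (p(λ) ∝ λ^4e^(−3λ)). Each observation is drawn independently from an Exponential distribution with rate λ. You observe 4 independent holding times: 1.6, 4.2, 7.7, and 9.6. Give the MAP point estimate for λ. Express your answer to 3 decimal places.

λ̂_MAP = 0.307

The Exponential(rate=λ) likelihood is ∝ λ^n e^(−λΣtᵢ). Here n = 4 and Σtᵢ = 1.6 + 4.2 + 7.7 + 9.6 = 23.1.
Posterior ∝ λ^4e^(−3λ) · λ^4e^(−23.1λ) = λ^8e^(−26.1λ), i.e. Gamma(9, 26.1).
Mode = (a−1)/b = 8/26.1 ≈ 0.307.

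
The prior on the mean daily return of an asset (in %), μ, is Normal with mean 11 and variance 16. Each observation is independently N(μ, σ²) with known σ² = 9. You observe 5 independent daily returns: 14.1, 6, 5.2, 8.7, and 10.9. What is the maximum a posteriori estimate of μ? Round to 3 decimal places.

n = 5; x̄ = (14.1 + 6 + 5.2 + 8.7 + 10.9)/5 = 44.9/5 = 8.98.
For a Normal prior and Normal likelihood with known variance, the posterior is Normal; its mode equals its mean, the precision-weighted average.
Prior precision 1/σ₀² = 1/16 = 0.0625; data precision n/σ² = 5/9.
μ̂ = (0.0625·11 + (5/9)·8.98) / (0.0625 + 5/9) = (4087/720)/(89/144) = 4087/445 ≈ 9.184.

μ̂_MAP = 9.184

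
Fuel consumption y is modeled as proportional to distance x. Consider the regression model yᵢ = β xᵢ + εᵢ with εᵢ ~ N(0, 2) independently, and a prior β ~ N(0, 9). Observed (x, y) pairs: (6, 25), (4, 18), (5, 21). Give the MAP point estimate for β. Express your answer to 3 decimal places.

β̂_MAP = 4.235

log p(β | y) = −Σ(yᵢ − βxᵢ)²/(2·2) − β²/(2·9) + const.
Setting the derivative to zero: Σxᵢ(yᵢ − βxᵢ)/2 − β/9 = 0, so β = Σxᵢyᵢ / (Σxᵢ² + σ²/τ²).
Σxᵢyᵢ = 6·25 + 4·18 + 5·21 = 327; Σxᵢ² = 77; σ²/τ² = 2/9.
β̂_MAP = 327 / (77 + 2/9) = 327/(695/9) = 2943/695 ≈ 4.235.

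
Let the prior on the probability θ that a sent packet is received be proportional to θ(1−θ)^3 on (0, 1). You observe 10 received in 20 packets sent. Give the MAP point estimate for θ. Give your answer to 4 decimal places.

The prior density ∝ θ(1−θ)^3 is the kernel of Beta(2, 4).
Data: 10 successes in 20 trials. The binomial likelihood contributes θ^10(1−θ)^10, so the posterior is Beta(2+10, 4+10) = Beta(12, 14).
For Beta(a, b) with a, b > 1 the mode is (a−1)/(a+b−2) = 11/24 ≈ 0.4583.

θ̂_MAP = 0.4583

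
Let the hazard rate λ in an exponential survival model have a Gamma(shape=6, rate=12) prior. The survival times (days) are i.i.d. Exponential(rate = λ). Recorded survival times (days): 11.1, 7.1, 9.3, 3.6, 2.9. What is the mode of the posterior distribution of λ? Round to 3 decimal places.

λ̂_MAP = 0.217

The Exponential(rate=λ) likelihood is ∝ λ^n e^(−λΣtᵢ). Here n = 5 and Σtᵢ = 11.1 + 7.1 + 9.3 + 3.6 + 2.9 = 34.
Posterior ∝ λ^5e^(−12λ) · λ^5e^(−34λ) = λ^10e^(−46λ), i.e. Gamma(11, 46).
Mode = (a−1)/b = 10/46 ≈ 0.217.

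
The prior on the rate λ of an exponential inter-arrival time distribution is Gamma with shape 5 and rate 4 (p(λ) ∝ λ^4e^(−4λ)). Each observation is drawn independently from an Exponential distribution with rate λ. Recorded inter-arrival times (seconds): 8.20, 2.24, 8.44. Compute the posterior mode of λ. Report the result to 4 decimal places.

The Exponential(rate=λ) likelihood is ∝ λ^n e^(−λΣtᵢ). Here n = 3 and Σtᵢ = 8.20 + 2.24 + 8.44 = 18.88.
Posterior ∝ λ^4e^(−4λ) · λ^3e^(−18.88λ) = λ^7e^(−22.88λ), i.e. Gamma(8, 22.88).
Mode = (a−1)/b = 7/22.88 ≈ 0.3059.

λ̂_MAP = 0.3059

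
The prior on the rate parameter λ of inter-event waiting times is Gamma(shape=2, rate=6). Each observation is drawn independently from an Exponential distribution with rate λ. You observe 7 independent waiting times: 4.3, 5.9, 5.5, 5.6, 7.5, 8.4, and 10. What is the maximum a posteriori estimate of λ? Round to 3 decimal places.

λ̂_MAP = 0.150

The Exponential(rate=λ) likelihood is ∝ λ^n e^(−λΣtᵢ). Here n = 7 and Σtᵢ = 4.3 + 5.9 + 5.5 + 5.6 + 7.5 + 8.4 + 10 = 47.2.
Posterior ∝ λe^(−6λ) · λ^7e^(−47.2λ) = λ^8e^(−53.2λ), i.e. Gamma(9, 53.2).
Mode = (a−1)/b = 8/53.2 ≈ 0.150.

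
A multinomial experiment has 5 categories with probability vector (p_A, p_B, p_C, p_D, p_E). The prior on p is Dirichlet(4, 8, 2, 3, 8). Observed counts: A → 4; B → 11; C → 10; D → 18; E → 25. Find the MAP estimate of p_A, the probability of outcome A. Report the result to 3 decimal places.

The posterior is Dirichlet(αᵢ + nᵢ) = Dirichlet(8, 19, 12, 21, 33).
For a Dirichlet(a₁,…,a_K) with all aᵢ > 1, the mode has j-th component (aⱼ − 1)/(Σaᵢ − K).
Here Σaᵢ = 93 and K = 5, so p_A = (8 − 1)/(93 − 5) = 7/88 ≈ 0.080.

MAP estimate of p_A = 0.080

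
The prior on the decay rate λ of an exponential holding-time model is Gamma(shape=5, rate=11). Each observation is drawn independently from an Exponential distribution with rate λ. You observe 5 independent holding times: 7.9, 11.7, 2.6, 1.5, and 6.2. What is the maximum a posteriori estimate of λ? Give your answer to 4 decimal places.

λ̂_MAP = 0.2200

The Exponential(rate=λ) likelihood is ∝ λ^n e^(−λΣtᵢ). Here n = 5 and Σtᵢ = 7.9 + 11.7 + 2.6 + 1.5 + 6.2 = 29.9.
Posterior ∝ λ^4e^(−11λ) · λ^5e^(−29.9λ) = λ^9e^(−40.9λ), i.e. Gamma(10, 40.9).
Mode = (a−1)/b = 9/40.9 ≈ 0.2200.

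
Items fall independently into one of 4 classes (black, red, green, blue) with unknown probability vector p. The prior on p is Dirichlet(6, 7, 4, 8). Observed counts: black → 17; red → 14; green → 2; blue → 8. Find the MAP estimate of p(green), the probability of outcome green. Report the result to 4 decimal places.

MAP estimate of p(green) = 0.0806

The posterior is Dirichlet(αᵢ + nᵢ) = Dirichlet(23, 21, 6, 16).
For a Dirichlet(a₁,…,a_K) with all aᵢ > 1, the mode has j-th component (aⱼ − 1)/(Σaᵢ − K).
Here Σaᵢ = 66 and K = 4, so p(green) = (6 − 1)/(66 − 4) = 5/62 ≈ 0.0806.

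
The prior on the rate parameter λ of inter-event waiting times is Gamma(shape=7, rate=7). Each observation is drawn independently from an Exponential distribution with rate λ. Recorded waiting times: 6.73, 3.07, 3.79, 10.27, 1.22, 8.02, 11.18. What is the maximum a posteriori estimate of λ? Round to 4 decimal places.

λ̂_MAP = 0.2535

The Exponential(rate=λ) likelihood is ∝ λ^n e^(−λΣtᵢ). Here n = 7 and Σtᵢ = 6.73 + 3.07 + 3.79 + 10.27 + 1.22 + 8.02 + 11.18 = 44.28.
Posterior ∝ λ^6e^(−7λ) · λ^7e^(−44.28λ) = λ^13e^(−51.28λ), i.e. Gamma(14, 51.28).
Mode = (a−1)/b = 13/51.28 ≈ 0.2535.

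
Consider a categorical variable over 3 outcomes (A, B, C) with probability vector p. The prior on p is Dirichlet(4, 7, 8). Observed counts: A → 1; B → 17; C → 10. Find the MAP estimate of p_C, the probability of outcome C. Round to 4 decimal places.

MAP estimate of p_C = 0.3864

The posterior is Dirichlet(αᵢ + nᵢ) = Dirichlet(5, 24, 18).
For a Dirichlet(a₁,…,a_K) with all aᵢ > 1, the mode has j-th component (aⱼ − 1)/(Σaᵢ − K).
Here Σaᵢ = 47 and K = 3, so p_C = (18 − 1)/(47 − 3) = 17/44 ≈ 0.3864.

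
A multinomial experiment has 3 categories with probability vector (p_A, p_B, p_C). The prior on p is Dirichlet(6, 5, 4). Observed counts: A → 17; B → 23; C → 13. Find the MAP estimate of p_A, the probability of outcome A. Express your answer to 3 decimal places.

The posterior is Dirichlet(αᵢ + nᵢ) = Dirichlet(23, 28, 17).
For a Dirichlet(a₁,…,a_K) with all aᵢ > 1, the mode has j-th component (aⱼ − 1)/(Σaᵢ − K).
Here Σaᵢ = 68 and K = 3, so p_A = (23 − 1)/(68 − 3) = 22/65 ≈ 0.338.

MAP estimate of p_A = 0.338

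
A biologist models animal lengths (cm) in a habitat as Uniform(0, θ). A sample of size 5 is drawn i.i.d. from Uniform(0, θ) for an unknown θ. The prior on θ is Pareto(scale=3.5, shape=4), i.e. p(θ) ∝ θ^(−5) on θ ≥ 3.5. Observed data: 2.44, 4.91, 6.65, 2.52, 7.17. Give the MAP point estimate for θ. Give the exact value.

The Uniform(0, θ) likelihood is θ^(−n) for θ ≥ max(xᵢ), zero otherwise. Here max(xᵢ) = 7.17.
Posterior ∝ θ^(−5) · θ^(−5) = θ^(−10) on θ ≥ max(3.5, 7.17) = 7.17.
This density is strictly decreasing in θ, so the posterior mode lies at the lower boundary of the support.

θ̂_MAP = 7.17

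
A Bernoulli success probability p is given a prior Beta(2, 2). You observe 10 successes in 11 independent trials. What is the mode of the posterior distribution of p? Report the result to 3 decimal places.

Prior: Beta(2, 2).
Data: 10 successes in 11 trials. The binomial likelihood contributes p^10(1−p)^1, so the posterior is Beta(2+10, 2+1) = Beta(12, 3).
For Beta(a, b) with a, b > 1 the mode is (a−1)/(a+b−2) = 11/13 ≈ 0.846.

p̂_MAP = 0.846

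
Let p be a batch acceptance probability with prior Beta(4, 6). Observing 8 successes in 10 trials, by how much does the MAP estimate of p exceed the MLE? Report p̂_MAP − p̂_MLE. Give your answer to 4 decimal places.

MAP − MLE = -0.1889

Posterior is Beta(12, 8); MAP = (12−1)/(20−2) = 11/18 ≈ 0.61111.
MLE ignores the prior: p̂_MLE = k/n = 8/10 ≈ 0.80000.
Difference = 11/18 − 8/10 = -17/90 ≈ -0.1889.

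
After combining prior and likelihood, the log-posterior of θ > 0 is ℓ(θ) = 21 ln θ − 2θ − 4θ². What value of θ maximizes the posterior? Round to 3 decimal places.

θ̂_MAP = 1.500

ℓ'(θ) = 21/θ − 2 − 8θ. Setting this to zero and multiplying by θ: 8θ² + 2θ − 21 = 0.
θ = (−2 + √(2² + 4·8·21)) / (2·8) = (−2 + √676) / 16 = (−2 + 26)/16 = 3/2.
ℓ''(θ) = −21/θ² − 8 < 0, confirming a maximum.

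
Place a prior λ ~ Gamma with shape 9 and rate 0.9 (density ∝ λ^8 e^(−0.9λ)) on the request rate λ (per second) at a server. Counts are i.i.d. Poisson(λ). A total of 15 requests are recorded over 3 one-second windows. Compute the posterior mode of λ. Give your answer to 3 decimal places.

Σxᵢ = 15, n = 3.
Posterior ∝ λ^8e^(−0.9λ) · λ^15e^(−3λ) = λ^23e^(−3.9λ), i.e. Gamma(shape=24, rate=3.9).
The mode of a Gamma(a, b) with a ≥ 1 (shape–rate) is (a−1)/b = 23/3.9 ≈ 5.897.

λ̂_MAP = 5.897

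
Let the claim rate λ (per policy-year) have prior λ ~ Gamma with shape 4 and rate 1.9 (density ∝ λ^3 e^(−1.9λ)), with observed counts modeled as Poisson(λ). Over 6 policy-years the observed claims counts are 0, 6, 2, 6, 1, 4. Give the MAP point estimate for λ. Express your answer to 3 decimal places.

Σxᵢ = 0+6+2+6+1+4 = 19, with n = 6.
Posterior ∝ λ^3e^(−1.9λ) · λ^19e^(−6λ) = λ^22e^(−7.9λ), i.e. Gamma(shape=23, rate=7.9).
The mode of a Gamma(a, b) with a ≥ 1 (shape–rate) is (a−1)/b = 22/7.9 ≈ 2.785.

λ̂_MAP = 2.785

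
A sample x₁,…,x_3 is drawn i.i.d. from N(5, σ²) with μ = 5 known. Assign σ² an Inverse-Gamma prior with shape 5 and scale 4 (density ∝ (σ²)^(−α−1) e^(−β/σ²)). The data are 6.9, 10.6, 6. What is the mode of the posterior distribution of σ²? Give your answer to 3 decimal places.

Sum of squared deviations about the known mean: SS = (6.9−5)² + (10.6−5)² + (6−5)² = 35.97.
The Normal likelihood contributes (σ²)^(−n/2) exp(−SS/(2σ²)), so the posterior is Inverse-Gamma(α + n/2, β + SS/2) = Inverse-Gamma(6.5, 21.985).
The mode of Inverse-Gamma(a, b) is b/(a+1) = 21.985/7.5 ≈ 2.931.

σ̂²_MAP = 2.931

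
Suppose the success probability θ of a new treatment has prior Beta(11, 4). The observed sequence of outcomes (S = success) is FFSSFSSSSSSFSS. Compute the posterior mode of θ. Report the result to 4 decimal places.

θ̂_MAP = 0.7407

Prior: Beta(11, 4).
Data: 10 successes in 14 trials (from the sequence). The binomial likelihood contributes θ^10(1−θ)^4, so the posterior is Beta(11+10, 4+4) = Beta(21, 8).
For Beta(a, b) with a, b > 1 the mode is (a−1)/(a+b−2) = 20/27 ≈ 0.7407.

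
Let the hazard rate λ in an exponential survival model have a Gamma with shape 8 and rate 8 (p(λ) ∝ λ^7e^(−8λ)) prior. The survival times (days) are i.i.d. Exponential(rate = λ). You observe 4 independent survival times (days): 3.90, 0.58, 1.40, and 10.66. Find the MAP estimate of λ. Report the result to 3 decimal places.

The Exponential(rate=λ) likelihood is ∝ λ^n e^(−λΣtᵢ). Here n = 4 and Σtᵢ = 3.90 + 0.58 + 1.40 + 10.66 = 16.54.
Posterior ∝ λ^7e^(−8λ) · λ^4e^(−16.54λ) = λ^11e^(−24.54λ), i.e. Gamma(12, 24.54).
Mode = (a−1)/b = 11/24.54 ≈ 0.448.

λ̂_MAP = 0.448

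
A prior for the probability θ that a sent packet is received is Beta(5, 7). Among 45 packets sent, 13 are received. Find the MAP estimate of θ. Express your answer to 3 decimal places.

θ̂_MAP = 0.309

Prior: Beta(5, 7).
Data: 13 successes in 45 trials. The binomial likelihood contributes θ^13(1−θ)^32, so the posterior is Beta(5+13, 7+32) = Beta(18, 39).
For Beta(a, b) with a, b > 1 the mode is (a−1)/(a+b−2) = 17/55 ≈ 0.309.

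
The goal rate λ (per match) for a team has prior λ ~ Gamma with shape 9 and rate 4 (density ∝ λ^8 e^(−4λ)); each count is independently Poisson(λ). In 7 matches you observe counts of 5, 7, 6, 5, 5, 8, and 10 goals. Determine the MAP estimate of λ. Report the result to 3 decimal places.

λ̂_MAP = 4.909

Σxᵢ = 5+7+6+5+5+8+10 = 46, with n = 7.
Posterior ∝ λ^8e^(−4λ) · λ^46e^(−7λ) = λ^54e^(−11λ), i.e. Gamma(shape=55, rate=11).
The mode of a Gamma(a, b) with a ≥ 1 (shape–rate) is (a−1)/b = 54/11 ≈ 4.909.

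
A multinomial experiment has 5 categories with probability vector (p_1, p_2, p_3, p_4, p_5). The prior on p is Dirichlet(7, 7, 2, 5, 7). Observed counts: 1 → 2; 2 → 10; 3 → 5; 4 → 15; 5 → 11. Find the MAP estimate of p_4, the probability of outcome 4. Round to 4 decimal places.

MAP estimate: 0.2879

The posterior is Dirichlet(αᵢ + nᵢ) = Dirichlet(9, 17, 7, 20, 18).
For a Dirichlet(a₁,…,a_K) with all aᵢ > 1, the mode has j-th component (aⱼ − 1)/(Σaᵢ − K).
Here Σaᵢ = 71 and K = 5, so p_4 = (20 − 1)/(71 − 5) = 19/66 ≈ 0.2879.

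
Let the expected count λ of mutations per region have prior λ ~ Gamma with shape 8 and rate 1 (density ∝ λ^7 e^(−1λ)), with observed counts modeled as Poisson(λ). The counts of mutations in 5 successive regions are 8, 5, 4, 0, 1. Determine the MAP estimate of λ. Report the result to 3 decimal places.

λ̂_MAP = 4.167

Σxᵢ = 8+5+4+0+1 = 18, with n = 5.
Posterior ∝ λ^7e^(−1λ) · λ^18e^(−5λ) = λ^25e^(−6λ), i.e. Gamma(shape=26, rate=6).
The mode of a Gamma(a, b) with a ≥ 1 (shape–rate) is (a−1)/b = 25/6 ≈ 4.167.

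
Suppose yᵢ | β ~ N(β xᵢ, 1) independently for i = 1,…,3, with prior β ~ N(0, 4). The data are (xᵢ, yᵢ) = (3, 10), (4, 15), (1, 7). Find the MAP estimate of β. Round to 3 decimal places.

log p(β | y) = −Σ(yᵢ − βxᵢ)²/(2·1) − β²/(2·4) + const.
Setting the derivative to zero: Σxᵢ(yᵢ − βxᵢ)/1 − β/4 = 0, so β = Σxᵢyᵢ / (Σxᵢ² + σ²/τ²).
Σxᵢyᵢ = 3·10 + 4·15 + 1·7 = 97; Σxᵢ² = 26; σ²/τ² = 0.25.
β̂_MAP = 97 / (26 + 0.25) = 97/26.25 ≈ 3.695.

β̂_MAP = 3.695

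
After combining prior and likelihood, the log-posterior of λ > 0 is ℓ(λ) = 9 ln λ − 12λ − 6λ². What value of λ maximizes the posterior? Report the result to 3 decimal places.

λ̂_MAP = 0.500

ℓ'(λ) = 9/λ − 12 − 12λ. Setting this to zero and multiplying by λ: 12λ² + 12λ − 9 = 0.
λ = (−12 + √(12² + 4·12·9)) / (2·12) = (−12 + √576) / 24 = (−12 + 24)/24 = 1/2.
ℓ''(λ) = −9/λ² − 12 < 0, confirming a maximum.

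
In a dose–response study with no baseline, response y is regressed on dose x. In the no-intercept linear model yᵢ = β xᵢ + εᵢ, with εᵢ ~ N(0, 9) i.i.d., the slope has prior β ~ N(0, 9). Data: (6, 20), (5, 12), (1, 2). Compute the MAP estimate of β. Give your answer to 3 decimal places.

β̂_MAP = 2.889

log p(β | y) = −Σ(yᵢ − βxᵢ)²/(2·9) − β²/(2·9) + const.
Setting the derivative to zero: Σxᵢ(yᵢ − βxᵢ)/9 − β/9 = 0, so β = Σxᵢyᵢ / (Σxᵢ² + σ²/τ²).
Σxᵢyᵢ = 6·20 + 5·12 + 1·2 = 182; Σxᵢ² = 62; σ²/τ² = 1.
β̂_MAP = 182 / (62 + 1) = 182/63 ≈ 2.889.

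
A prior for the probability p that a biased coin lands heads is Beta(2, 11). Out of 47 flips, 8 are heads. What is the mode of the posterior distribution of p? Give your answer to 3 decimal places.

Prior: Beta(2, 11).
Data: 8 successes in 47 trials. The binomial likelihood contributes p^8(1−p)^39, so the posterior is Beta(2+8, 11+39) = Beta(10, 50).
For Beta(a, b) with a, b > 1 the mode is (a−1)/(a+b−2) = 9/58 ≈ 0.155.

p̂_MAP = 0.155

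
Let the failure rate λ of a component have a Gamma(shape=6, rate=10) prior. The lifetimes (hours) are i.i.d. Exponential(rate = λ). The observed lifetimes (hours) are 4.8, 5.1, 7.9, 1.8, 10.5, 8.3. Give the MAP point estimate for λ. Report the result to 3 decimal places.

The Exponential(rate=λ) likelihood is ∝ λ^n e^(−λΣtᵢ). Here n = 6 and Σtᵢ = 4.8 + 5.1 + 7.9 + 1.8 + 10.5 + 8.3 = 38.4.
Posterior ∝ λ^5e^(−10λ) · λ^6e^(−38.4λ) = λ^11e^(−48.4λ), i.e. Gamma(12, 48.4).
Mode = (a−1)/b = 11/48.4 ≈ 0.227.

λ̂_MAP = 0.227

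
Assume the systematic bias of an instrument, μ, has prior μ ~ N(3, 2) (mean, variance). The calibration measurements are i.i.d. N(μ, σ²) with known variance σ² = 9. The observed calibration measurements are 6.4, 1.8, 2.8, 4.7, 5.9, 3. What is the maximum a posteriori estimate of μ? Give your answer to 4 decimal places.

n = 6; x̄ = (6.4 + 1.8 + 2.8 + 4.7 + 5.9 + 3)/6 = 24.6/6 = 4.1.
For a Normal prior and Normal likelihood with known variance, the posterior is Normal; its mode equals its mean, the precision-weighted average.
Prior precision 1/σ₀² = 1/2 = 0.5; data precision n/σ² = 6/9 = 2/3.
μ̂ = (0.5·3 + (2/3)·4.1) / (0.5 + 2/3) = (127/30)/(7/6) = 127/35 ≈ 3.6286.

μ̂_MAP = 3.6286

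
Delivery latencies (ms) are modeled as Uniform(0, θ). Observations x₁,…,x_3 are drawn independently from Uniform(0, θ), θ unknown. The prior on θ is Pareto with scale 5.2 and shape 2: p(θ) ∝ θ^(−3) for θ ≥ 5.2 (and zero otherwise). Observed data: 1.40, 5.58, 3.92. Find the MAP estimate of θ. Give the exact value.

The Uniform(0, θ) likelihood is θ^(−n) for θ ≥ max(xᵢ), zero otherwise. Here max(xᵢ) = 5.58.
Posterior ∝ θ^(−3) · θ^(−3) = θ^(−6) on θ ≥ max(5.2, 5.58) = 5.58.
This density is strictly decreasing in θ, so the posterior mode lies at the lower boundary of the support.

θ̂_MAP = 5.58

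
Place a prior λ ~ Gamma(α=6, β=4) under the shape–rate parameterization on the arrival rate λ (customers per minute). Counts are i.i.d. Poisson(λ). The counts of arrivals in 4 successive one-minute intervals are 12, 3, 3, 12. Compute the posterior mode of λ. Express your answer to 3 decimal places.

λ̂_MAP = 4.375

Σxᵢ = 12+3+3+12 = 30, with n = 4.
Posterior ∝ λ^5e^(−4λ) · λ^30e^(−4λ) = λ^35e^(−8λ), i.e. Gamma(shape=36, rate=8).
The mode of a Gamma(a, b) with a ≥ 1 (shape–rate) is (a−1)/b = 35/8 ≈ 4.375.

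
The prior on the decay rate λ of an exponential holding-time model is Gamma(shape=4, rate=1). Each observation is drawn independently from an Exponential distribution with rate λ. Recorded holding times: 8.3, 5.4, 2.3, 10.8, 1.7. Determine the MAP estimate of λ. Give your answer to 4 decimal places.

The Exponential(rate=λ) likelihood is ∝ λ^n e^(−λΣtᵢ). Here n = 5 and Σtᵢ = 8.3 + 5.4 + 2.3 + 10.8 + 1.7 = 28.5.
Posterior ∝ λ^3e^(−1λ) · λ^5e^(−28.5λ) = λ^8e^(−29.5λ), i.e. Gamma(9, 29.5).
Mode = (a−1)/b = 8/29.5 ≈ 0.2712.

λ̂_MAP = 0.2712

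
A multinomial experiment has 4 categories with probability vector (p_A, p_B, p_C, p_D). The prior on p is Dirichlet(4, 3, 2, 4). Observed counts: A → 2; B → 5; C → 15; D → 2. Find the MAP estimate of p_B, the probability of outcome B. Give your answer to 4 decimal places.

The posterior is Dirichlet(αᵢ + nᵢ) = Dirichlet(6, 8, 17, 6).
For a Dirichlet(a₁,…,a_K) with all aᵢ > 1, the mode has j-th component (aⱼ − 1)/(Σaᵢ − K).
Here Σaᵢ = 37 and K = 4, so p_B = (8 − 1)/(37 − 4) = 7/33 ≈ 0.2121.

MAP estimate of p_B = 0.2121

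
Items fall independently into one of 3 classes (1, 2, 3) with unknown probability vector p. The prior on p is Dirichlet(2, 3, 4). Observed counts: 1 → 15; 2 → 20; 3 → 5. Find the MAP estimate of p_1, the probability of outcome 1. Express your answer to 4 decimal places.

MAP estimate: 0.3478

The posterior is Dirichlet(αᵢ + nᵢ) = Dirichlet(17, 23, 9).
For a Dirichlet(a₁,…,a_K) with all aᵢ > 1, the mode has j-th component (aⱼ − 1)/(Σaᵢ − K).
Here Σaᵢ = 49 and K = 3, so p_1 = (17 − 1)/(49 − 3) = 16/46 ≈ 0.3478.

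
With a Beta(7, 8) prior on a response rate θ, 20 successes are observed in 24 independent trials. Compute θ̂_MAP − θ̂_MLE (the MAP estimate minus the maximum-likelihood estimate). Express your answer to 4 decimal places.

Posterior is Beta(27, 12); MAP = (27−1)/(39−2) = 26/37 ≈ 0.70270.
MLE ignores the prior: θ̂_MLE = k/n = 20/24 ≈ 0.83333.
Difference = 26/37 − 20/24 = -29/222 ≈ -0.1306.

MAP − MLE = -0.1306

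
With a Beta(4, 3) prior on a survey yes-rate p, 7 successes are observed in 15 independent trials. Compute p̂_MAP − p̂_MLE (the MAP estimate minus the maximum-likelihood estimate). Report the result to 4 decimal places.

Posterior is Beta(11, 11); MAP = (11−1)/(22−2) = 10/20 ≈ 0.50000.
MLE ignores the prior: p̂_MLE = k/n = 7/15 ≈ 0.46667.
Difference = 10/20 − 7/15 = 1/30 ≈ 0.0333.

MAP − MLE = 0.0333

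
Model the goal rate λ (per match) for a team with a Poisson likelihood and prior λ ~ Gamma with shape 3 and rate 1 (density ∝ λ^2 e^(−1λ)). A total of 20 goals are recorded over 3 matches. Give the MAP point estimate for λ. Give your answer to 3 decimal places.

Σxᵢ = 20, n = 3.
Posterior ∝ λ^2e^(−1λ) · λ^20e^(−3λ) = λ^22e^(−4λ), i.e. Gamma(shape=23, rate=4).
The mode of a Gamma(a, b) with a ≥ 1 (shape–rate) is (a−1)/b = 22/4 ≈ 5.500.

λ̂_MAP = 5.500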